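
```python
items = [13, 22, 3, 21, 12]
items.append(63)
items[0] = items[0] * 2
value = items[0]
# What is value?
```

Trace:
`items = [13, 22, 3, 21, 12]` → items = [13, 22, 3, 21, 12]
`items.append(63)` → items = [13, 22, 3, 21, 12, 63]
`items[0] = items[0] * 2` → items = [26, 22, 3, 21, 12, 63]
`value = items[0]` → value = 26
So value = 26

Answer: 26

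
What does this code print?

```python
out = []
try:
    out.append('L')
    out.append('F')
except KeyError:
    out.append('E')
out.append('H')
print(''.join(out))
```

Execution trace: 'L' (try body) → 'F' (try body, no exception) → 'H' (after the try/except). Output: LFH

Answer: LFH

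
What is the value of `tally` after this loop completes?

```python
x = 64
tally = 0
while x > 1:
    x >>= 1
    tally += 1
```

Count right shifts until 1
`tally` takes the values: 0 → 1 → 2 → 3 → 4 → 5 → 6

Answer: 6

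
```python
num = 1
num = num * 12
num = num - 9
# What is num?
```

Trace:
`num = 1` → num = 1
`num = num * 12` → num = 12
`num = num - 9` → num = 3
So num = 3

Answer: 3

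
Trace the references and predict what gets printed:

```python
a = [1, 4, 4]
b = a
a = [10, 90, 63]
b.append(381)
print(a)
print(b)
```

Key concept: rebinding vs mutation: a is rebound to a new list, b still points at the original.
Step by step:
`a = [1, 4, 4]` → a = [1, 4, 4]
`b = a` → b = [1, 4, 4] (same object as a)
`a = [10, 90, 63]` → a = [10, 90, 63]
`b.append(381)` → b = [1, 4, 4, 381]
`print(a)` → prints [10, 90, 63]
`print(b)` → prints [1, 4, 4, 381]

Answer:
[10, 90, 63]
[1, 4, 4, 381]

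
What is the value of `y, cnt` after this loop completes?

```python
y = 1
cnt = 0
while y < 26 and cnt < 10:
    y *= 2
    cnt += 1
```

Double until >= 26 or 10 iterations
`y, cnt` takes the values: (1, 0) → (2, 0) → (2, 1) → (4, 1) → (4, 2) → (8, 2) → (8, 3) → (16, 3) → (16, 4) → (32, 4) → (32, 5)

Answer: 32, 5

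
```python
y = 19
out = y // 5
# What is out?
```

Trace:
`y = 19` → y = 19
`out = y // 5` → out = 3
So out = 3

Answer: 3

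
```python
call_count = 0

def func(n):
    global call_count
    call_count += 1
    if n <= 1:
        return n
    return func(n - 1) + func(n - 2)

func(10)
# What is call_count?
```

Calls(n) = 1 + Calls(n-1) + Calls(n-2); Calls(0)=Calls(1)=1. For n=10 this gives 177.

Answer: 177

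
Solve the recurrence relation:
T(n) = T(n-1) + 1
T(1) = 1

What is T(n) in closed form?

Unrolling: T(n) = T(1) + 1·(n-1) = 1 + 1(n-1) = n.

Answer: T(n) = n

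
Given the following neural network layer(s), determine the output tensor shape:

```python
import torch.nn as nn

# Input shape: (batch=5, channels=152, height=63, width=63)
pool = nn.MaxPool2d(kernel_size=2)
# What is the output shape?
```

Input: (5, 152, 63, 63) -> Output: (5, 152, 31, 31)

Answer: (5, 152, 31, 31)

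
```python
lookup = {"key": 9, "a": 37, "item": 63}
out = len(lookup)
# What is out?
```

Trace:
`lookup = {"key": 9, "a": 37, "item": 63}` → lookup = {'key': 9, 'a': 37, 'item': 63}
`out = len(lookup)` → out = 3
So out = 3

Answer: 3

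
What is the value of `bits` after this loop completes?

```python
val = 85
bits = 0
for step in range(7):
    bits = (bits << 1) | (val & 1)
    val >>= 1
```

Reverse lowest 7 bits of 85
`bits` takes the values: 0 → 1 → 2 → 5 → 10 → 21 → 42 → 85

Answer: 85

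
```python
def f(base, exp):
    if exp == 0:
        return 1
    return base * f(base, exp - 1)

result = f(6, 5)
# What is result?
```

f(6, 5) = 6 * 6 * 6 * 6 * 6 = 7776

Answer: 7776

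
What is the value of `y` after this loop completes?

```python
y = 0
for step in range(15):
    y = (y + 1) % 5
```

Increment mod 5, 15 times = 0
`y` takes the values: 0 → 1 → 2 → 3 → 4 → 0 → 1 → 2 → 3 → 4 → 0 → 1 → 2 → 3 → 4 → 0

Answer: 0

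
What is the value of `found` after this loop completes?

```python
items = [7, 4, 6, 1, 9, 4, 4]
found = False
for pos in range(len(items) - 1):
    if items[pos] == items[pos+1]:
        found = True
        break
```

Check consecutive duplicates in [7, 4, 6, 1, 9, 4, 4]
`found` takes the values: False → True

Answer: True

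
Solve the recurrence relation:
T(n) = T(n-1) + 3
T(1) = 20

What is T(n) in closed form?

Unrolling: T(n) = T(1) + 3·(n-1) = 20 + 3(n-1) = 3n + 17.

Answer: T(n) = 3n + 17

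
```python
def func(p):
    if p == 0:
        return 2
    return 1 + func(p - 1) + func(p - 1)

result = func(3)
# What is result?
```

func(p) = 1 + 2·func(p-1), func(0)=2. Closed form: (2+1)·2^3 - 1 = 23.

Answer: 23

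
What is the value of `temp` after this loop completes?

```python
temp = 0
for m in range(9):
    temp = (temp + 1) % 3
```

Increment mod 3, 9 times = 0
`temp` takes the values: 0 → 1 → 2 → 0 → 1 → 2 → 0 → 1 → 2 → 0

Answer: 0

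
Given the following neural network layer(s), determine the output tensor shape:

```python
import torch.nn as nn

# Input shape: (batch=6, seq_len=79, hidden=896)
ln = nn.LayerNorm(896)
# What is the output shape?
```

Input: (6, 79, 896) -> Output: (6, 79, 896)

Answer: (6, 79, 896)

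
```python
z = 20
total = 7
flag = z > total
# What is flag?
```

Trace:
`z = 20` → z = 20
`total = 7` → total = 7
`flag = z > total` → flag = True
So flag = True

Answer: True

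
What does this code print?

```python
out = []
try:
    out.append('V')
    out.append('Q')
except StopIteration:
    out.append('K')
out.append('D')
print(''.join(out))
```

Execution trace: 'V' (try body) → 'Q' (try body, no exception) → 'D' (after the try/except). Output: VQD

Answer: VQD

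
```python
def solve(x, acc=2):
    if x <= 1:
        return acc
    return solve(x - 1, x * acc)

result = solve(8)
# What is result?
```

Accumulator trace (n, acc): (8, 2) -> (7, 16) -> (6, 112) -> (5, 672) -> (4, 3360) -> (3, 13440) -> (2, 40320) -> (1, 80640) -> return 80640

Answer: 80640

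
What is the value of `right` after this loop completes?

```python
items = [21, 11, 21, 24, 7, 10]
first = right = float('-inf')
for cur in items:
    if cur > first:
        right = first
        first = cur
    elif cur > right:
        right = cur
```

Second largest (with repeats) in [21, 11, 21, 24, 7, 10]
`right` takes the values: -inf → 11 → 21

Answer: 21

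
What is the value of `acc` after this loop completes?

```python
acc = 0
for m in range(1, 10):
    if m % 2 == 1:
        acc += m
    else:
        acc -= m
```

Add odd, subtract even
`acc` takes the values: 0 → 1 → -1 → 2 → -2 → 3 → -3 → 4 → -4 → 5

Answer: 5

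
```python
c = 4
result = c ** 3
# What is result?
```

Trace:
`c = 4` → c = 4
`result = c ** 3` → result = 64
So result = 64

Answer: 64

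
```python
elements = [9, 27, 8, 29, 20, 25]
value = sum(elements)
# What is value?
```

Trace:
`elements = [9, 27, 8, 29, 20, 25]` → elements = [9, 27, 8, 29, 20, 25]
`value = sum(elements)` → value = 118
So value = 118

Answer: 118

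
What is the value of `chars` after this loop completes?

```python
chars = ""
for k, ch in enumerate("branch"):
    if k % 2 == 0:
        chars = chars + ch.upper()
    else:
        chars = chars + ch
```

Uppercase even positions in 'branch'
`chars` takes the values: "" → "B" → "Br" → "BrA" → "BrAn" → "BrAnC" → "BrAnCh"

Answer: "BrAnCh"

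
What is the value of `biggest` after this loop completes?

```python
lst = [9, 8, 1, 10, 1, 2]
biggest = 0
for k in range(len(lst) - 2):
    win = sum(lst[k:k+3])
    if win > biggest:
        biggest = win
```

Max sum of 3-element window in [9, 8, 1, 10, 1, 2]
`biggest` takes the values: 0 → 18 → 19

Answer: 19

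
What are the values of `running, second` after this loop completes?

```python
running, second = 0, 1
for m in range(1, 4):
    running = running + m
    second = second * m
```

Sum and factorial of 1 to 3
`running, second` takes the values: (0, 1) → (1, 1) → (3, 1) → (3, 2) → (6, 2) → (6, 6)

Answer: 6, 6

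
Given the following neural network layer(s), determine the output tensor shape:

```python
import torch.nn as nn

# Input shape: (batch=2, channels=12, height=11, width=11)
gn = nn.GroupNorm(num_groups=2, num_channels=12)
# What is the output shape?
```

Input: (2, 12, 11, 11) -> Output: (2, 12, 11, 11)

Answer: (2, 12, 11, 11)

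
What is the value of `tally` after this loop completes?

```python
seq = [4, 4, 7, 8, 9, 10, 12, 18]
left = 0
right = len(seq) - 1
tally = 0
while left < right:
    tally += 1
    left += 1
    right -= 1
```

Iterations until pointers meet (list length 8)
`tally` takes the values: 0 → 1 → 2 → 3 → 4

Answer: 4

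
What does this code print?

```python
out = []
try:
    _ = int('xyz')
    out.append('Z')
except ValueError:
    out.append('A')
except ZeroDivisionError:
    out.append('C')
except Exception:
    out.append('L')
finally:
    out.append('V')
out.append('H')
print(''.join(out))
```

Execution trace: 'A' (except ValueError) → 'V' (finally) → 'H' (after the try/except). Output: AVH

Answer: AVH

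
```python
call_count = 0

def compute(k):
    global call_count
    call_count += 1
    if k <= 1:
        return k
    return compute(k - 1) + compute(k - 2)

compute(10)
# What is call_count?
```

Calls(k) = 1 + Calls(k-1) + Calls(k-2); Calls(0)=Calls(1)=1. For k=10 this gives 177.

Answer: 177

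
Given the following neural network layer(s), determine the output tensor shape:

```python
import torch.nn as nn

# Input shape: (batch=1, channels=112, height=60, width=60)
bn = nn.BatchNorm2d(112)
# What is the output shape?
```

Input: (1, 112, 60, 60) -> Output: (1, 112, 60, 60)

Answer: (1, 112, 60, 60)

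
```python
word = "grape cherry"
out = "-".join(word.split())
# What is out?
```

Trace:
`word = "grape cherry"` → word = 'grape cherry'
`out = "-".join(word.split())` → out = 'grape-cherry'
So out = 'grape-cherry'

Answer: 'grape-cherry'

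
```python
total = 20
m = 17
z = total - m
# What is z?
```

Trace:
`total = 20` → total = 20
`m = 17` → m = 17
`z = total - m` → z = 3
So z = 3

Answer: 3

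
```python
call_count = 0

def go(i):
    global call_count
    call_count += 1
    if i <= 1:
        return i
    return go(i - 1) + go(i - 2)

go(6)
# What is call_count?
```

Calls(i) = 1 + Calls(i-1) + Calls(i-2); Calls(0)=Calls(1)=1. For i=6 this gives 25.

Answer: 25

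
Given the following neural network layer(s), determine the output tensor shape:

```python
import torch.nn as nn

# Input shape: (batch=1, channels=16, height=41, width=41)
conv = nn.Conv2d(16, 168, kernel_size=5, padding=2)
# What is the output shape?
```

Input: (1, 16, 41, 41) -> Output: (1, 168, 41, 41)

Answer: (1, 168, 41, 41)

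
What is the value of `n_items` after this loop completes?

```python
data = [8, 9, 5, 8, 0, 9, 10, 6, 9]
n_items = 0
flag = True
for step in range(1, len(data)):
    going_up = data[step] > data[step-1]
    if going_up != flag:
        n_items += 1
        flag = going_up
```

Count direction changes in [8, 9, 5, 8, 0, 9, 10, 6, 9]
`n_items` takes the values: 0 → 1 → 2 → 3 → 4 → 5 → 6

Answer: 6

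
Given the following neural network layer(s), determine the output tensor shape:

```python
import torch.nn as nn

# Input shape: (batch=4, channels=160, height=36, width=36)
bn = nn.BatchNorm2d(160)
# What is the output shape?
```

Input: (4, 160, 36, 36) -> Output: (4, 160, 36, 36)

Answer: (4, 160, 36, 36)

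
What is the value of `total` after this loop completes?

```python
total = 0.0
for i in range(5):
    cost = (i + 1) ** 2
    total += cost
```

Sum of squared losses 1² + 2² + ... + 5²
`total` takes the values: 0.0 → 1.0 → 5.0 → 14.0 → 30.0 → 55.0

Answer: 55.0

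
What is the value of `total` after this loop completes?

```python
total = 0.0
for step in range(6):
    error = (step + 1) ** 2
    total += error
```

Sum of squared losses 1² + 2² + ... + 6²
`total` takes the values: 0.0 → 1.0 → 5.0 → 14.0 → 30.0 → 55.0 → 91.0

Answer: 91.0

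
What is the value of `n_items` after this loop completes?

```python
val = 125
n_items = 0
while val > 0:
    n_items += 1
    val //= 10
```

Count digits by repeated division by 10
`n_items` takes the values: 0 → 1 → 2 → 3

Answer: 3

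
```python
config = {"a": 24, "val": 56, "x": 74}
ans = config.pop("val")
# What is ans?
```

Trace:
`config = {"a": 24, "val": 56, "x": 74}` → config = {'a': 24, 'val': 56, 'x': 74}
`ans = config.pop("val")` → config = {'a': 24, 'x': 74}; ans = 56
So ans = 56

Answer: 56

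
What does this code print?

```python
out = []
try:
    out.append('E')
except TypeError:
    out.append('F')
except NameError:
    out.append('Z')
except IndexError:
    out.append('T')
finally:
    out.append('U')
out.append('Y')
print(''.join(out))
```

Execution trace: 'E' (try body, no exception) → 'U' (finally) → 'Y' (after the try/except). Output: EUY

Answer: EUY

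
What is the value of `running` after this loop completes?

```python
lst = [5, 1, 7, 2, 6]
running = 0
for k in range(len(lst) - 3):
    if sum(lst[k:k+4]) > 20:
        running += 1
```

Count windows with sum > 20
`running` takes the values: 0

Answer: 0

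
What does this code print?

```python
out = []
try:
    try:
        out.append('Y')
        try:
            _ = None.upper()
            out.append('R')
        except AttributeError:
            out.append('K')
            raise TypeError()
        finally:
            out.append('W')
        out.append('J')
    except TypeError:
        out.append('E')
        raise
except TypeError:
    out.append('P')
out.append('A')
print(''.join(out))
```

Execution trace: 'Y' (try body) → 'K' (inner except AttributeError) → 'W' (inner finally) → 'E' (except TypeError) → 'P' (outer except TypeError) → 'A' (after the try/except). Output: YKWEPA

Answer: YKWEPA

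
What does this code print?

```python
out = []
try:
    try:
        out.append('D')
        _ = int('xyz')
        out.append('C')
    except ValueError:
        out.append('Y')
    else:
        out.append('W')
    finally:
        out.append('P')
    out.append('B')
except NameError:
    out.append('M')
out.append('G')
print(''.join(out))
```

Execution trace: 'D' (inner try body) → 'Y' (inner except ValueError) → 'P' (inner finally) → 'B' (try body, no exception) → 'G' (after the try/except). Output: DYPBG

Answer: DYPBG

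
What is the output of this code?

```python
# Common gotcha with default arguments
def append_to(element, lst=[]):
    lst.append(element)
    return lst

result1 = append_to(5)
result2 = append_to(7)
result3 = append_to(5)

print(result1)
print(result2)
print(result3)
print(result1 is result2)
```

Key concept: mutable default argument gotcha.
Step by step:
`result1 = append_to(5)` → result1 = [5]
`result2 = append_to(7)` → result1 = [5, 7] (same object as result2); result2 = [5, 7] (same object as result1)
`result3 = append_to(5)` → result1 = [5, 7, 5] (same object as result2, result3); result2 = [5, 7, 5] (same object as result1, result3); result3 = [5, 7, 5] (same object as result1, result2)
`print(result1)` → prints [5, 7, 5]
`print(result2)` → prints [5, 7, 5]
`print(result3)` → prints [5, 7, 5]
`print(result1 is result2)` → prints True

Answer:
[5, 7, 5]
[5, 7, 5]
[5, 7, 5]
True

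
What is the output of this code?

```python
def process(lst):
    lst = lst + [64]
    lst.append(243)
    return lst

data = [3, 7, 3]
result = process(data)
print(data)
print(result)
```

Key concept: rebinding parameter vs mutation.
Step by step:
`data = [3, 7, 3]` → data = [3, 7, 3]
`result = process(data)` → result = [3, 7, 3, 64, 243]
`print(data)` → prints [3, 7, 3]
`print(result)` → prints [3, 7, 3, 64, 243]

Answer:
[3, 7, 3]
[3, 7, 3, 64, 243]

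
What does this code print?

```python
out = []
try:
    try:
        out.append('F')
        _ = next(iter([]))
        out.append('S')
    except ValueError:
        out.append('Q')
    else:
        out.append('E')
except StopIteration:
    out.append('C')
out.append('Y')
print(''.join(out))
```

Execution trace: 'F' (inner try body) → 'C' (outer except StopIteration) → 'Y' (after the try/except). Output: FCY

Answer: FCY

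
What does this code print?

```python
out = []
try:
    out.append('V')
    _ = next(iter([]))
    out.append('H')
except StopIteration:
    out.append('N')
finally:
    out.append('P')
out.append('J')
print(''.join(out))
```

Execution trace: 'V' (try body) → 'N' (except StopIteration) → 'P' (finally) → 'J' (after the try/except). Output: VNPJ

Answer: VNPJ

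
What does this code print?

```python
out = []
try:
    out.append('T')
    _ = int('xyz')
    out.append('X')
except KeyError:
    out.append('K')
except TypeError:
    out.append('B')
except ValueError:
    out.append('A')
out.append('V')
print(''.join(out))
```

Execution trace: 'T' (try body) → 'A' (except ValueError) → 'V' (after the try/except). Output: TAV

Answer: TAV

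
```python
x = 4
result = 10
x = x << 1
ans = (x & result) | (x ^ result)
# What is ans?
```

Trace:
`x = 4` → x = 4
`result = 10` → result = 10
`x = x << 1` → x = 8
`ans = (x & result) | (x ^ result)` → ans = 10
So ans = 10

Answer: 10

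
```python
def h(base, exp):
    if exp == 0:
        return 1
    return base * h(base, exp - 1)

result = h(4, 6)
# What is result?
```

h(4, 6) = 4 * 4 * 4 * 4 * 4 * 4 = 4096

Answer: 4096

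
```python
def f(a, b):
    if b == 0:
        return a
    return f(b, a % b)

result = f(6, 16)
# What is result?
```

f(6, 16) -> f(16, 6) -> f(6, 4) -> f(4, 2) -> f(2, 0) -> 2

Answer: 2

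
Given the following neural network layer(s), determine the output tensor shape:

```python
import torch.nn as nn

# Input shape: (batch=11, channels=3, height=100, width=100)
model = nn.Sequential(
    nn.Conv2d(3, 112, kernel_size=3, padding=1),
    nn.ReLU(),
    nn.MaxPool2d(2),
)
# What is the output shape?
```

Input: (11, 3, 100, 100) -> after Conv2d: (11, 112, 100, 100) -> after ReLU: (11, 112, 100, 100) -> Output: (11, 112, 50, 50)

Answer: (11, 112, 50, 50)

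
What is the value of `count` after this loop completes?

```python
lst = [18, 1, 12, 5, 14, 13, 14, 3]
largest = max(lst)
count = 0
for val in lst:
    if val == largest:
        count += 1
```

Count of max value 18 in [18, 1, 12, 5, 14, 13, 14, 3]
`count` takes the values: 0 → 1

Answer: 1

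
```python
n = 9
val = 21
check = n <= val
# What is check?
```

Trace:
`n = 9` → n = 9
`val = 21` → val = 21
`check = n <= val` → check = True
So check = True

Answer: True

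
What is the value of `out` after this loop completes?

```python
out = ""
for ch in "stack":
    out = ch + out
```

Reverse 'stack'
`out` takes the values: "" → "s" → "ts" → "ats" → "cats" → "kcats"

Answer: "kcats"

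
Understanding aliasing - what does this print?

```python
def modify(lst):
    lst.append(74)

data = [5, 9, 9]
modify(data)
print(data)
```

Key concept: function modifies passed list.
Step by step:
`data = [5, 9, 9]` → data = [5, 9, 9]
`modify(data)` → data = [5, 9, 9, 74]
`print(data)` → prints [5, 9, 9, 74]

Answer: [5, 9, 9, 74]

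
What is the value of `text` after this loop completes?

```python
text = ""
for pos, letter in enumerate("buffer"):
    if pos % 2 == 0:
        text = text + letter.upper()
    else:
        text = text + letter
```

Uppercase even positions in 'buffer'
`text` takes the values: "" → "B" → "Bu" → "BuF" → "BuFf" → "BuFfE" → "BuFfEr"

Answer: "BuFfEr"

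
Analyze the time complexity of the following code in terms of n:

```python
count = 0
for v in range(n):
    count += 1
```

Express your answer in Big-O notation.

Each loop level contributes: n. Multiplying the contributions gives O(n).

Answer: O(n)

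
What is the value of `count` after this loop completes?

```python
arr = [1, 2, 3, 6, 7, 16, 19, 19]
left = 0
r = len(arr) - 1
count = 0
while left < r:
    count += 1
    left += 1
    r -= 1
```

Iterations until pointers meet (list length 8)
`count` takes the values: 0 → 1 → 2 → 3 → 4

Answer: 4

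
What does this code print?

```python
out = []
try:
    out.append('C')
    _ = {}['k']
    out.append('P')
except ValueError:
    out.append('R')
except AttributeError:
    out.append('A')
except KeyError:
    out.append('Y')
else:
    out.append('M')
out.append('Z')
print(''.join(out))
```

Execution trace: 'C' (try body) → 'Y' (except KeyError) → 'Z' (after the try/except). Output: CYZ

Answer: CYZ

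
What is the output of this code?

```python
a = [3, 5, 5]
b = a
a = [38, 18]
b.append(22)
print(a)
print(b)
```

Key concept: rebinding vs mutation: a is rebound to a new list, b still points at the original.
Step by step:
`a = [3, 5, 5]` → a = [3, 5, 5]
`b = a` → b = [3, 5, 5] (same object as a)
`a = [38, 18]` → a = [38, 18]
`b.append(22)` → b = [3, 5, 5, 22]
`print(a)` → prints [38, 18]
`print(b)` → prints [3, 5, 5, 22]

Answer:
[38, 18]
[3, 5, 5, 22]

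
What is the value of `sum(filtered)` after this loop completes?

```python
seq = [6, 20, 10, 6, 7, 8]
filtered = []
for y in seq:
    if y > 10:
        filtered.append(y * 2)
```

Sum of doubled values > 10
`filtered` takes the values: [] → [40]
So `sum(filtered)` = 40

Answer: 40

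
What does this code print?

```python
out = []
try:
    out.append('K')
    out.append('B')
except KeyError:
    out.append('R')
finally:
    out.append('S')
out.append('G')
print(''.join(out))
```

Execution trace: 'K' (try body) → 'B' (try body, no exception) → 'S' (finally) → 'G' (after the try/except). Output: KBSG

Answer: KBSG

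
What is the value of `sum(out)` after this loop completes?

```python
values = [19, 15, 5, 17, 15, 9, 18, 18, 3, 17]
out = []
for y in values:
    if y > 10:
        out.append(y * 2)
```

Sum of doubled values > 10
`out` takes the values: [] → [38] → [38, 30] → [38, 30, 34] → [38, 30, 34, 30] → [38, 30, 34, 30, 36] → [38, 30, 34, 30, 36, 36] → [38, 30, 34, 30, 36, 36, 34]
So `sum(out)` = 238

Answer: 238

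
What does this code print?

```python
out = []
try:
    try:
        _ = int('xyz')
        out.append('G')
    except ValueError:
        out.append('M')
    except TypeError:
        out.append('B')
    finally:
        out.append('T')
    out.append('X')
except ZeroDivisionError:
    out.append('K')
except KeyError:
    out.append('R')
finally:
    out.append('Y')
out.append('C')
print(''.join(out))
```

Execution trace: 'M' (inner except ValueError) → 'T' (inner finally) → 'X' (try body, no exception) → 'Y' (finally) → 'C' (after the try/except). Output: MTXYC

Answer: MTXYC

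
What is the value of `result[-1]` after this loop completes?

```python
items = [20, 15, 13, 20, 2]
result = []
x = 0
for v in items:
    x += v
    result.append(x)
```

Cumulative sum ends at 70
`result` takes the values: [] → [20] → [20, 35] → [20, 35, 48] → [20, 35, 48, 68] → [20, 35, 48, 68, 70]
So `result[-1]` = 70

Answer: 70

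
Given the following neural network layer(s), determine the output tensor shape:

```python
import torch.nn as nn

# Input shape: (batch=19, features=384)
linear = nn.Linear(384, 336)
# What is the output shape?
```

Input: (19, 384) -> Output: (19, 336)

Answer: (19, 336)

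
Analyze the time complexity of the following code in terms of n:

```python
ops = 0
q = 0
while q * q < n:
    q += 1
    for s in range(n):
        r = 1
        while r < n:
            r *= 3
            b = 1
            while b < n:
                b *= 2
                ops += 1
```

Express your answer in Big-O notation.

Each loop level contributes: √n × n × log n × log n. Multiplying the contributions gives O(n√n log² n).

Answer: O(n√n log² n)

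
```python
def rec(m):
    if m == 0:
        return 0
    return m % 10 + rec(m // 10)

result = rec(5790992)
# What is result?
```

Sum of digits of 5790992: 2 + 9 + 9 + 0 + 9 + 7 + 5 = 41

Answer: 41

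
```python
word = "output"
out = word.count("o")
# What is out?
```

Trace:
`word = "output"` → word = 'output'
`out = word.count("o")` → out = 1
So out = 1

Answer: 1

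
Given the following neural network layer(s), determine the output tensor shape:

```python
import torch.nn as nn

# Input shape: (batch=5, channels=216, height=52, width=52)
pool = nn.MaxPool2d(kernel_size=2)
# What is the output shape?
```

Input: (5, 216, 52, 52) -> Output: (5, 216, 26, 26)

Answer: (5, 216, 26, 26)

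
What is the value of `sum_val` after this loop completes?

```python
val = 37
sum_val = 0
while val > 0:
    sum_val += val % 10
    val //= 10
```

Sum digits of 37
`sum_val` takes the values: 0 → 7 → 10

Answer: 10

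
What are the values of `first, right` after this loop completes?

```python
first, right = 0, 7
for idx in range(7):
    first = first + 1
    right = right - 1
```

first goes 0→7, right goes 7→0
`first, right` takes the values: (0, 7) → (1, 7) → (1, 6) → (2, 6) → (2, 5) → (3, 5) → (3, 4) → (4, 4) → (4, 3) → (5, 3) → (5, 2) → (6, 2) → (6, 1) → (7, 1) → (7, 0)

Answer: 7, 0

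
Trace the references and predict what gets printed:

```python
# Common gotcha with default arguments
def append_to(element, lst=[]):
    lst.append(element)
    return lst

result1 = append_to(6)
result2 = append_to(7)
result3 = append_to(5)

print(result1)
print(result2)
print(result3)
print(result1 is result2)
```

Key concept: mutable default argument gotcha.
Step by step:
`result1 = append_to(6)` → result1 = [6]
`result2 = append_to(7)` → result1 = [6, 7] (same object as result2); result2 = [6, 7] (same object as result1)
`result3 = append_to(5)` → result1 = [6, 7, 5] (same object as result2, result3); result2 = [6, 7, 5] (same object as result1, result3); result3 = [6, 7, 5] (same object as result1, result2)
`print(result1)` → prints [6, 7, 5]
`print(result2)` → prints [6, 7, 5]
`print(result3)` → prints [6, 7, 5]
`print(result1 is result2)` → prints True

Answer:
[6, 7, 5]
[6, 7, 5]
[6, 7, 5]
True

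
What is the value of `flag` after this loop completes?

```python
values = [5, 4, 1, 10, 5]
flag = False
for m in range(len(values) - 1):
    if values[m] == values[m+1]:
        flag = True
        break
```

Check consecutive duplicates in [5, 4, 1, 10, 5]
`flag` takes the values: False

Answer: False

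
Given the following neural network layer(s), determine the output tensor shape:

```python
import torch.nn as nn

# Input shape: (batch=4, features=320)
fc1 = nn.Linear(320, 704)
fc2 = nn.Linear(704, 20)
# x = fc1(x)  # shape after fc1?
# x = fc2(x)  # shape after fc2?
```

Input: (4, 320) -> after fc1: (4, 704) -> Output: (4, 20)

Answer: (4, 20)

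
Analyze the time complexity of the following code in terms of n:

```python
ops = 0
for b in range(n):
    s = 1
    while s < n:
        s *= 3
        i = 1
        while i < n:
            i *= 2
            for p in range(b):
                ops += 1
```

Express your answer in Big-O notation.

Each loop level contributes: n × log n × log n × n. Multiplying the contributions gives O(n^2 log² n).

Answer: O(n^2 log² n)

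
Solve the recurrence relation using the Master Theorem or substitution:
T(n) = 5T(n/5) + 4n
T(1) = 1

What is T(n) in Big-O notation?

By Master Theorem: a=5, b=5, f(n)=4n. Since log_5(5) = 1 and f(n) = Θ(n^1), Case 2 applies. T(n) = O(n log n).

Answer: O(n log n)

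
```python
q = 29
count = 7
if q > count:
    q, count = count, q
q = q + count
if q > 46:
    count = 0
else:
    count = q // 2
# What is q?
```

Trace:
`q = 29` → q = 29
`count = 7` → count = 7
`if q > count: ...` → q > count is True → q = 7; count = 29
`q = q + count` → q = 36
`if q > 46: ...` → q > 46 is False, take else branch → count = 18
So q = 36

Answer: 36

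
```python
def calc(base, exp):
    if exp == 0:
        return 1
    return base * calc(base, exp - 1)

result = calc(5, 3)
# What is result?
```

calc(5, 3) = 5 * 5 * 5 = 125

Answer: 125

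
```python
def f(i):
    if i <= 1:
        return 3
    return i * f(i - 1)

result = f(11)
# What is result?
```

f(11) = 11 * 10 * 9 * 8 * 7 * 6 * 5 * 4 * 3 * 2 * 3 = 119750400

Answer: 119750400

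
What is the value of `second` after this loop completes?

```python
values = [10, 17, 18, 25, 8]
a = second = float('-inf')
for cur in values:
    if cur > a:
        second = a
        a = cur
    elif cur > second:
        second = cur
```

Second largest (with repeats) in [10, 17, 18, 25, 8]
`second` takes the values: -inf → 10 → 17 → 18

Answer: 18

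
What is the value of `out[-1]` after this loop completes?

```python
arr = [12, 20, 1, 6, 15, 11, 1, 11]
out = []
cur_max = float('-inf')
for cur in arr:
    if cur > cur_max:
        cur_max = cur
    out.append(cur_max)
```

Running max ends at 20
`out` takes the values: [] → [12] → [12, 20] → [12, 20, 20] → [12, 20, 20, 20] → [12, 20, 20, 20, 20] → [12, 20, 20, 20, 20, 20] → [12, 20, 20, 20, 20, 20, 20] → [12, 20, 20, 20, 20, 20, 20, 20]
So `out[-1]` = 20

Answer: 20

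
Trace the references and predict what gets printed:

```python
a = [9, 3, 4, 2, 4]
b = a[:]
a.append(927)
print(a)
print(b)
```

Key concept: slice [:] creates copy.
Step by step:
`a = [9, 3, 4, 2, 4]` → a = [9, 3, 4, 2, 4]
`b = a[:]` → b = [9, 3, 4, 2, 4]
`a.append(927)` → a = [9, 3, 4, 2, 4, 927]
`print(a)` → prints [9, 3, 4, 2, 4, 927]
`print(b)` → prints [9, 3, 4, 2, 4]

Answer:
[9, 3, 4, 2, 4, 927]
[9, 3, 4, 2, 4]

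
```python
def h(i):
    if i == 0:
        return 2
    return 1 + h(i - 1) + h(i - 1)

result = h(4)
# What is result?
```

h(i) = 1 + 2·h(i-1), h(0)=2. Closed form: (2+1)·2^4 - 1 = 47.

Answer: 47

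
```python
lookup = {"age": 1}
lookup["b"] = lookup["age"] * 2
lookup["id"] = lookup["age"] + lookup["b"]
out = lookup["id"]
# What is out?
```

Trace:
`lookup = {"age": 1}` → lookup = {'age': 1}
`lookup["b"] = lookup["age"] * 2` → lookup = {'age': 1, 'b': 2}
`lookup["id"] = lookup["age"] + lookup["b"]` → lookup = {'age': 1, 'b': 2, 'id': 3}
`out = lookup["id"]` → out = 3
So out = 3

Answer: 3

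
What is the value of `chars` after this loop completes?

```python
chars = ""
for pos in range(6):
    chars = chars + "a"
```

Repeat 'a' 6 times
`chars` takes the values: "" → "a" → "aa" → "aaa" → "aaaa" → "aaaaa" → "aaaaaa"

Answer: "aaaaaa"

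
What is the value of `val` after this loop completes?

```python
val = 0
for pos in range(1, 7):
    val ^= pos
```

XOR of 1 to 6
`val` takes the values: 0 → 1 → 3 → 0 → 4 → 1 → 7

Answer: 7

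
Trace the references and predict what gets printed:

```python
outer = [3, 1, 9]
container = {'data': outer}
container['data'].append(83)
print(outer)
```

Key concept: dict holds reference to list.
Step by step:
`outer = [3, 1, 9]` → outer = [3, 1, 9]
`container = {'data': outer}` → container = {'data': [3, 1, 9]}
`container['data'].append(83)` → outer = [3, 1, 9, 83]; container = {'data': [3, 1, 9, 83]}
`print(outer)` → prints [3, 1, 9, 83]

Answer: [3, 1, 9, 83]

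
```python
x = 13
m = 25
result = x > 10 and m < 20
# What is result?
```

Trace:
`x = 13` → x = 13
`m = 25` → m = 25
`result = x > 10 and m < 20` → result = False
So result = False

Answer: False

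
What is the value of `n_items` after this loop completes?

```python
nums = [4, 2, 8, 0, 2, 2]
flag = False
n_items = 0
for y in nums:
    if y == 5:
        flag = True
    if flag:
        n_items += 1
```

Count elements after first 5 in [4, 2, 8, 0, 2, 2]
`n_items` takes the values: 0

Answer: 0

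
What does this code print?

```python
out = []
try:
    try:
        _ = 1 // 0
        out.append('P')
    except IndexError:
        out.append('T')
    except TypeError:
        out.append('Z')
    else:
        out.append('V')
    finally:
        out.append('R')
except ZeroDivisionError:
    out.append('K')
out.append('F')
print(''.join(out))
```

Execution trace: 'R' (finally) → 'K' (outer except ZeroDivisionError) → 'F' (after the try/except). Output: RKF

Answer: RKF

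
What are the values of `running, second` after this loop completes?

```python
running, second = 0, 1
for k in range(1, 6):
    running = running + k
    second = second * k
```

Sum and factorial of 1 to 5
`running, second` takes the values: (0, 1) → (1, 1) → (3, 1) → (3, 2) → (6, 2) → (6, 6) → (10, 6) → (10, 24) → (15, 24) → (15, 120)

Answer: 15, 120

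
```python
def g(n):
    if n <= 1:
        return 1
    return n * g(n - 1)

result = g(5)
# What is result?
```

g(5) = 5 * 4 * 3 * 2 * 1 = 120

Answer: 120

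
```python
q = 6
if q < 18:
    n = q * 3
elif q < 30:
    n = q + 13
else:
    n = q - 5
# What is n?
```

Trace:
`q = 6` → q = 6
`if q < 18: ...` → q < 18 is True → n = 18
So n = 18

Answer: 18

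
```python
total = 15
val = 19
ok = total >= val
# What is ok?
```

Trace:
`total = 15` → total = 15
`val = 19` → val = 19
`ok = total >= val` → ok = False
So ok = False

Answer: False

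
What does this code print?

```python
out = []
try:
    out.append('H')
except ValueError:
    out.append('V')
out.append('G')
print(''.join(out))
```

Execution trace: 'H' (try body, no exception) → 'G' (after the try/except). Output: HG

Answer: HG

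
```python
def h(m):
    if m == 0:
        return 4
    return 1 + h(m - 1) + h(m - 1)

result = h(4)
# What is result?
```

h(m) = 1 + 2·h(m-1), h(0)=4. Closed form: (4+1)·2^4 - 1 = 79.

Answer: 79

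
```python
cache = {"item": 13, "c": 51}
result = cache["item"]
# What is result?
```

Trace:
`cache = {"item": 13, "c": 51}` → cache = {'item': 13, 'c': 51}
`result = cache["item"]` → result = 13
So result = 13

Answer: 13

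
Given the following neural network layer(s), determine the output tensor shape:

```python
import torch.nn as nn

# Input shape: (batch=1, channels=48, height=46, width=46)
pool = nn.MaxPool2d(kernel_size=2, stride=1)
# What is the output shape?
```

Input: (1, 48, 46, 46) -> Output: (1, 48, 45, 45)

Answer: (1, 48, 45, 45)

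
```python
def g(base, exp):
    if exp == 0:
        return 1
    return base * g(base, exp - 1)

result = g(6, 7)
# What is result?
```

g(6, 7) = 6 * 6 * 6 * 6 * 6 * 6 * 6 = 279936

Answer: 279936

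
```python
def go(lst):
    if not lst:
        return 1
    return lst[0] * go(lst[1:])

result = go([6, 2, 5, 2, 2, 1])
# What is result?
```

Product over [6, 2, 5, 2, 2, 1] = 6 * 2 * 5 * 2 * 2 * 1 = 240

Answer: 240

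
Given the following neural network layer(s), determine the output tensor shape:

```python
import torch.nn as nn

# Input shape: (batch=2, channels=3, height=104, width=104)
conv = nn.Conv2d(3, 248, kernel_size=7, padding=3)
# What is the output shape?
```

Input: (2, 3, 104, 104) -> Output: (2, 248, 104, 104)

Answer: (2, 248, 104, 104)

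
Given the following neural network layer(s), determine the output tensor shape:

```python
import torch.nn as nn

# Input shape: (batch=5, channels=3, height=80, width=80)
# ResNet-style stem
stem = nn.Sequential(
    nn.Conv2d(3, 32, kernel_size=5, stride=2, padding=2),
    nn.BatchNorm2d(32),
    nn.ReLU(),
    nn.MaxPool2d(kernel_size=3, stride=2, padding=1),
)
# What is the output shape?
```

Input: (5, 3, 80, 80) -> after Conv2d 5x5 stride=2: (5, 32, 40, 40) -> Output: (5, 32, 20, 20)

Answer: (5, 32, 20, 20)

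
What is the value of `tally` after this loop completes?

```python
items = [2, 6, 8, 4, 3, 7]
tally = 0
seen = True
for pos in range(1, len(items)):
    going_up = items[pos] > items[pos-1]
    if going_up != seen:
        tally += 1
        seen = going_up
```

Count direction changes in [2, 6, 8, 4, 3, 7]
`tally` takes the values: 0 → 1 → 2

Answer: 2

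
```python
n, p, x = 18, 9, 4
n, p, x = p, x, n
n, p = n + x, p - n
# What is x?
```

Trace:
`n, p, x = 18, 9, 4` → n = 18; p = 9; x = 4
`n, p, x = p, x, n` → n = 9; p = 4; x = 18
`n, p = n + x, p - n` → n = 27; p = -5
So x = 18

Answer: 18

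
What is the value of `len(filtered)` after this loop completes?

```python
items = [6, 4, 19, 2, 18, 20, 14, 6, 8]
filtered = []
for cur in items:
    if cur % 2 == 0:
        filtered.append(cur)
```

Count even numbers in [6, 4, 19, 2, 18, 20, 14, 6, 8]
`filtered` takes the values: [] → [6] → [6, 4] → [6, 4, 2] → [6, 4, 2, 18] → [6, 4, 2, 18, 20] → [6, 4, 2, 18, 20, 14] → [6, 4, 2, 18, 20, 14, 6] → [6, 4, 2, 18, 20, 14, 6, 8]
So `len(filtered)` = 8

Answer: 8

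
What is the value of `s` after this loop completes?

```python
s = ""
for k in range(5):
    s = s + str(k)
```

Concatenate digits 0 to 4
`s` takes the values: "" → "0" → "01" → "012" → "0123" → "01234"

Answer: "01234"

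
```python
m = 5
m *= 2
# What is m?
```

Trace:
`m = 5` → m = 5
`m *= 2` → m = 10
So m = 10

Answer: 10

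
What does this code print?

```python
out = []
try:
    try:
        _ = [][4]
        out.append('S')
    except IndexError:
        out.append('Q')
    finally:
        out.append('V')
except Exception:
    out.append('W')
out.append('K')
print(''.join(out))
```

Execution trace: 'Q' (inner except IndexError) → 'V' (inner finally) → 'K' (after the try/except). Output: QVK

Answer: QVK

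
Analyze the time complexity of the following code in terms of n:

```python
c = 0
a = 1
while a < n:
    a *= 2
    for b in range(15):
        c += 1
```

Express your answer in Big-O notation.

Each loop level contributes: log n × 1. Multiplying the contributions gives O(log n).

Answer: O(log n)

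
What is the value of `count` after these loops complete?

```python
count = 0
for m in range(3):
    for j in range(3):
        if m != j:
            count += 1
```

3² - 3 (exclude diagonal)
`count` takes the values: 0 → 1 → 2 → 3 → 4 → 5 → 6

Answer: 6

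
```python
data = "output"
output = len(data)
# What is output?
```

Trace:
`data = "output"` → data = 'output'
`output = len(data)` → output = 6
So output = 6

Answer: 6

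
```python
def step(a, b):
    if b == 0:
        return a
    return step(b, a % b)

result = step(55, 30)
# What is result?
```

step(55, 30) -> step(30, 25) -> step(25, 5) -> step(5, 0) -> 5

Answer: 5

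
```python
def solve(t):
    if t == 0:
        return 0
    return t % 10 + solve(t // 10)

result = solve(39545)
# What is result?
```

Sum of digits of 39545: 5 + 4 + 5 + 9 + 3 = 26

Answer: 26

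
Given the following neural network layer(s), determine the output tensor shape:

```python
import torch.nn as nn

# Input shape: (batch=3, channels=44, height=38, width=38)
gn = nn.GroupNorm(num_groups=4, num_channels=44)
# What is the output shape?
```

Input: (3, 44, 38, 38) -> Output: (3, 44, 38, 38)

Answer: (3, 44, 38, 38)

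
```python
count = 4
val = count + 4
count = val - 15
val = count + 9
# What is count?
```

Trace:
`count = 4` → count = 4
`val = count + 4` → val = 8
`count = val - 15` → count = -7
`val = count + 9` → val = 2
So count = -7

Answer: -7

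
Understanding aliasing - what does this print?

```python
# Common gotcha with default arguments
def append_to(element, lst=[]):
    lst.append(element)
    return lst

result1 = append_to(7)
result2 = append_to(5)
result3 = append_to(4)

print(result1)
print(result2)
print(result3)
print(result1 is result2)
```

Key concept: mutable default argument gotcha.
Step by step:
`result1 = append_to(7)` → result1 = [7]
`result2 = append_to(5)` → result1 = [7, 5] (same object as result2); result2 = [7, 5] (same object as result1)
`result3 = append_to(4)` → result1 = [7, 5, 4] (same object as result2, result3); result2 = [7, 5, 4] (same object as result1, result3); result3 = [7, 5, 4] (same object as result1, result2)
`print(result1)` → prints [7, 5, 4]
`print(result2)` → prints [7, 5, 4]
`print(result3)` → prints [7, 5, 4]
`print(result1 is result2)` → prints True

Answer:
[7, 5, 4]
[7, 5, 4]
[7, 5, 4]
True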